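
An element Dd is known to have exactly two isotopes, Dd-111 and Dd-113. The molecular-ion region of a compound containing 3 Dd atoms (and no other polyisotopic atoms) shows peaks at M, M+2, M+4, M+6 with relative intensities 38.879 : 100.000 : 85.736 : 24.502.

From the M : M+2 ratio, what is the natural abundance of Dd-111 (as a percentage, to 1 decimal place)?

53.8%

Let p = fractional abundance of Dd-111. I(M+2)/I(M) = [C(3,1)·p^2·(1−p)] / p^3 = 3·(1−p)/p = 100.000/38.879 = 2.5721
(1−p)/p = 2.5721/3 = 0.8574  ⇒  p = 1/(1 + 0.8574) = 0.5384
Dd-111: 53.8%, Dd-113: 46.2%.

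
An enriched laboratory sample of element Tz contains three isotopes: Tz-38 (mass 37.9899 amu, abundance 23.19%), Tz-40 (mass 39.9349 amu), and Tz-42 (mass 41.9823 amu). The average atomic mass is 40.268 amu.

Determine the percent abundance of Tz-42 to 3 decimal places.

Let x and y be the fractions of Tz-40 and Tz-42. Then x + y = 1 − 0.2319 = 0.7681 and 39.9349x + 41.9823y = 40.268 − 0.2319×37.9899 = 31.45814219.
Substituting: 39.9349x + 41.9823(0.7681 − x) = 31.45814219
(39.9349 − 41.9823)x = -0.78846244  ⇒  x = 0.38510, y = 0.38300
Tz-40: 38.510%, Tz-42: 38.300%.

38.300%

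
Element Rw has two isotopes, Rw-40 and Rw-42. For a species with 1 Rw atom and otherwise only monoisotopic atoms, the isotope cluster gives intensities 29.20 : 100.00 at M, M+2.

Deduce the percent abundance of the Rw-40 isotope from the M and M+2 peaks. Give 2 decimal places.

22.60%

Let p = fractional abundance of Rw-40. I(M+2)/I(M) = [C(1,1)·p^0·(1−p)] / p^1 = 1·(1−p)/p = 100.00/29.20 = 3.4247
(1−p)/p = 3.4247/1 = 3.4247  ⇒  p = 1/(1 + 3.4247) = 0.2260
Rw-40: 22.60%, Rw-42: 77.40%.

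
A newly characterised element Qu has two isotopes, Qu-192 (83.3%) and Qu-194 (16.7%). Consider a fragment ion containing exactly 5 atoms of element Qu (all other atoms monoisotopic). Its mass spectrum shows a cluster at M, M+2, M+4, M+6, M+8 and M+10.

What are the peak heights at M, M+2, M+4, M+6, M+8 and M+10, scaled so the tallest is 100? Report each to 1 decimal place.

99.8 : 100.0 : 40.1 : 8.0 : 0.8 : 0.0

The 5 Qu atoms are independent, so intensities follow the terms of (0.833 + 0.167)^5.
P(M) = 0.833^5 = 0.401074
P(M+2) = 5 × 0.833^4 × 0.167^1 = 0.402037
P(M+4) = 10 × 0.833^3 × 0.167^2 = 0.161201
P(M+6) = 10 × 0.833^2 × 0.167^3 = 0.032318
P(M+8) = 5 × 0.833^1 × 0.167^4 = 0.003240
P(M+10) = 0.167^5 = 0.000130
The M+2 peak is largest (0.402037); scaling to 100 gives 99.8 : 100.0 : 40.1 : 8.0 : 0.8 : 0.0.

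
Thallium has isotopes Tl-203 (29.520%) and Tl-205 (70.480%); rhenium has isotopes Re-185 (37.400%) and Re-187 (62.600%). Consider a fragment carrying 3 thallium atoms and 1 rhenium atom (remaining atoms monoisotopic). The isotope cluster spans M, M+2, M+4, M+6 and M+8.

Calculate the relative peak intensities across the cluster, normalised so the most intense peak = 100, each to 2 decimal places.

2.37 : 20.92 : 68.88 : 100.00 : 53.94

Thallium pattern (n=3): 0.02572463 : 0.18425524 : 0.43991564 : 0.35010449
Rhenium pattern (n=1): 0.3740 : 0.6260
Convolve the two distributions (both contribute in 2-u steps):
  M: 0.02572463×0.3740 = 0.009621
  M+2: 0.02572463×0.6260 + 0.18425524×0.3740 = 0.085015
  M+4: 0.18425524×0.6260 + 0.43991564×0.3740 = 0.279872
  M+6: 0.43991564×0.6260 + 0.35010449×0.3740 = 0.406326
  M+8: 0.35010449×0.6260 = 0.219165
Scale to base peak (0.406326) = 100: 2.37 : 20.92 : 68.88 : 100.00 : 53.94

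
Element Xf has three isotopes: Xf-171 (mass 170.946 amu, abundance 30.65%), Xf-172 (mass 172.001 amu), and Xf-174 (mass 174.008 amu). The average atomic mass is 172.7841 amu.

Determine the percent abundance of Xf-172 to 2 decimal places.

Let x and y be the fractions of Xf-172 and Xf-174. Then x + y = 1 − 0.3065 = 0.6935 and 172.001x + 174.008y = 172.7841 − 0.3065×170.946 = 120.389151.
Substituting: 172.001x + 174.008(0.6935 − x) = 120.389151
(172.001 − 174.008)x = -0.285397  ⇒  x = 0.14220, y = 0.55130
Xf-172: 14.22%, Xf-174: 55.13%.

14.22%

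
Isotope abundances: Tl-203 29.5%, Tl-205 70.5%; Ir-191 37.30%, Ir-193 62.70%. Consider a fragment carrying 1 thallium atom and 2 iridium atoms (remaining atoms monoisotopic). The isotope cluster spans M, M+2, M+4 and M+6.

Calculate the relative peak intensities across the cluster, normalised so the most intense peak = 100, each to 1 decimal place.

9.2 : 53.0 : 100.0 : 62.2

Thallium pattern (n=1): 0.2950 : 0.7050
Iridium pattern (n=2): 0.139129 : 0.467742 : 0.393129
Convolve the two distributions (both contribute in 2-u steps):
  M: 0.2950×0.139129 = 0.041043
  M+2: 0.2950×0.467742 + 0.7050×0.139129 = 0.236070
  M+4: 0.2950×0.393129 + 0.7050×0.467742 = 0.445731
  M+6: 0.7050×0.393129 = 0.277156
Scale to base peak (0.445731) = 100: 9.2 : 53.0 : 100.0 : 62.2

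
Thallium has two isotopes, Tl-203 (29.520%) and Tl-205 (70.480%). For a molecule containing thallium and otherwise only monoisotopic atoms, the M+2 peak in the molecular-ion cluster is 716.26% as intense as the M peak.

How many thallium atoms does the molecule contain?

For n independent Tl atoms, I(M+2)/I(M) = n · (abundance Tl-205) / (abundance Tl-203) = n · 0.70480/0.29520.
n = 7.1626 × 0.29520/0.70480 = 3.00 ≈ 3

3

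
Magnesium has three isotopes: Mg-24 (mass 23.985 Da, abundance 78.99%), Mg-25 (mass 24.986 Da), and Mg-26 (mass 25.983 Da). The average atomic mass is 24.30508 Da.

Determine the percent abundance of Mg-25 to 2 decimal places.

Let x and y be the fractions of Mg-25 and Mg-26. Then x + y = 1 − 0.7899 = 0.2101 and 24.986x + 25.983y = 24.30508 − 0.7899×23.985 = 5.3593285.
Substituting: 24.986x + 25.983(0.2101 − x) = 5.3593285
(24.986 − 25.983)x = -0.0996998  ⇒  x = 0.10000, y = 0.11010
Mg-25: 10.00%, Mg-26: 11.01%.

10.00%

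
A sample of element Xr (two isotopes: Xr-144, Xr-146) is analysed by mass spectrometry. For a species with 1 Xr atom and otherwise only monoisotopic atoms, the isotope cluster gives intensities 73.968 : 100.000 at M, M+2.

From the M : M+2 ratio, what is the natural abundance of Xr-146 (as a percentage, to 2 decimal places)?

If p is the fraction of Xr that is Xr-144, then I(M+2)/I(M) = [C(1,1)·p^0·(1−p)] / p^1 = 1·(1−p)/p = 100.000/73.968 = 1.3519
(1−p)/p = 1.3519/1 = 1.3519  ⇒  p = 1/(1 + 1.3519) = 0.4252
Xr-144: 42.52%, Xr-146: 57.48%.

57.48%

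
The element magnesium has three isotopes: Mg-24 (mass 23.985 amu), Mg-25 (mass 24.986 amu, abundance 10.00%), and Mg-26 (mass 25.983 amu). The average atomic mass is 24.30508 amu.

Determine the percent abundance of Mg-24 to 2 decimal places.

The remaining 90.00% is split between Mg-24 (fraction x) and Mg-26 (fraction 0.9000 − x).
Substituting: 23.985x + 25.983(0.9000 − x) = 21.80648
(23.985 − 25.983)x = -1.57822  ⇒  x = 0.78990, y = 0.11010
Mg-24: 78.99%, Mg-26: 11.01%.

78.99%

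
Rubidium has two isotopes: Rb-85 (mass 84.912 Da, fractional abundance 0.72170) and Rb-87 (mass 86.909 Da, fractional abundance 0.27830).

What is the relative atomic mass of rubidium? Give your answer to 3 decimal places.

The abundance-weighted mean is 0.72170 × 84.912 + 0.27830 × 86.909
= 61.2810 + 24.1868 = 85.4678 Da

85.468 Da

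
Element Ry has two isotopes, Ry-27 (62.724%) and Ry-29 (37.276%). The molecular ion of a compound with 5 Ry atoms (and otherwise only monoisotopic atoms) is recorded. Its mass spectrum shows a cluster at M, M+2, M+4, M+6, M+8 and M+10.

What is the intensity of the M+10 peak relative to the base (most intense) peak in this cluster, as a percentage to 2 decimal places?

2.10%

(0.62724 + 0.37276)^5 gives M 0.0971, M+2 0.2885, M+4 0.3429, M+6 0.2038, M+8 0.0606, M+10 0.0072; the largest is M+4.
P(M+4) = C(5,2) × 0.62724^3 × 0.37276^2 = 10 × 0.24677504 × 0.13895002 = 0.342894 (base)
P(M+10) = C(5,5) × 0.62724^0 × 0.37276^5 = 1 × 1.0000 × 0.00719692 = 0.007197
Relative intensity = 0.007197 / 0.342894 × 100 = 2.10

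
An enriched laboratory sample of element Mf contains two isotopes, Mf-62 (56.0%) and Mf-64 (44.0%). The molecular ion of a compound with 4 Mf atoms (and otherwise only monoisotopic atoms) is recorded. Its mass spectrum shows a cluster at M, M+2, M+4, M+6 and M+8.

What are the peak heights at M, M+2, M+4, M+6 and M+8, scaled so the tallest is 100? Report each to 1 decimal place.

27.0 : 84.8 : 100.0 : 52.4 : 10.3

Expanding (0.560 + 0.440)^4:
P(M) = 0.560^4 = 0.098345
P(M+2) = 4 × 0.560^3 × 0.440^1 = 0.309084
P(M+4) = 6 × 0.560^2 × 0.440^2 = 0.364278
P(M+6) = 4 × 0.560^1 × 0.440^3 = 0.190812
P(M+8) = 0.440^4 = 0.037481
The M+4 peak is largest (0.364278); scaling to 100 gives 27.0 : 84.8 : 100.0 : 52.4 : 10.3.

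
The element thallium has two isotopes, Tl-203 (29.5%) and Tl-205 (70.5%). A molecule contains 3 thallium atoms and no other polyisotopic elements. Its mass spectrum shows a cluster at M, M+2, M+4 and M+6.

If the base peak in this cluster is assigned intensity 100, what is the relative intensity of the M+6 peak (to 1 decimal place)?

Binomial terms of (0.295 + 0.705)^3: M 0.0257, M+2 0.1841, M+4 0.4399, M+6 0.3504 → M+4 is the base peak.
P(M+4) = C(3,2) × 0.295^1 × 0.705^2 = 3 × 0.2950 × 0.497025 = 0.439867 (base)
P(M+6) = C(3,3) × 0.295^0 × 0.705^3 = 1 × 1.0000 × 0.35040263 = 0.350403
Relative intensity = 0.350403 / 0.439867 × 100 = 79.7

79.7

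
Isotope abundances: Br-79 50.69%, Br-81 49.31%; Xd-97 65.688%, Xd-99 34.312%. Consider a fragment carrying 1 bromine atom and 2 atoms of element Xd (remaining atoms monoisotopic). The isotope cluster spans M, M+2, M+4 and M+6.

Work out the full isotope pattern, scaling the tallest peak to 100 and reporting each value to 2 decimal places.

49.57 : 100.00 : 63.90 : 13.16

Bromine pattern (n=1): 0.5069 : 0.4931
Element Xd pattern (n=2): 0.43149133 : 0.45077733 : 0.11773133
Convolve the two distributions (both contribute in 2-u steps):
  M: 0.5069×0.43149133 = 0.218723
  M+2: 0.5069×0.45077733 + 0.4931×0.43149133 = 0.441267
  M+4: 0.5069×0.11773133 + 0.4931×0.45077733 = 0.281956
  M+6: 0.4931×0.11773133 = 0.058053
Scale to base peak (0.441267) = 100: 49.57 : 100.00 : 63.90 : 13.16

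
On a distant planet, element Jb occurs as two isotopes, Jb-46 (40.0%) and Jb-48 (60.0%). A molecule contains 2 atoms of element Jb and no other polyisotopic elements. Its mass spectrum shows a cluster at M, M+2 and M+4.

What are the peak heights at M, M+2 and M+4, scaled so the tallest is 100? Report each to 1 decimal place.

Expanding (0.400 + 0.600)^2:
P(M) = 0.400^2 = 0.160000
P(M+2) = 2 × 0.400^1 × 0.600^1 = 0.480000
P(M+4) = 0.600^2 = 0.360000
The M+2 peak is largest (0.480000); scaling to 100 gives 33.3 : 100.0 : 75.0.

33.3 : 100.0 : 75.0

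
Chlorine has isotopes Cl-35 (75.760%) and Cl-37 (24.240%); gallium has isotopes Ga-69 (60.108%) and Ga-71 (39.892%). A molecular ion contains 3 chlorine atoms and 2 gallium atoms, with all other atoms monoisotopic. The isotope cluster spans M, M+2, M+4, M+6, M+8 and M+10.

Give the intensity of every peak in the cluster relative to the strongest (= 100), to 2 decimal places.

Chlorine pattern (n=3): 0.4348304 : 0.41738208 : 0.13354464 : 0.01424288
Gallium pattern (n=2): 0.36129717 : 0.47956567 : 0.15913717
Convolve the two distributions (both contribute in 2-u steps):
  M: 0.4348304×0.36129717 = 0.157103
  M+2: 0.4348304×0.47956567 + 0.41738208×0.36129717 = 0.359329
  M+4: 0.4348304×0.15913717 + 0.41738208×0.47956567 + 0.13354464×0.36129717 = 0.317609
  M+6: 0.41738208×0.15913717 + 0.13354464×0.47956567 + 0.01424288×0.36129717 = 0.135610
  M+8: 0.13354464×0.15913717 + 0.01424288×0.47956567 = 0.028082
  M+10: 0.01424288×0.15913717 = 0.002267
Scale to base peak (0.359329) = 100: 43.72 : 100.00 : 88.39 : 37.74 : 7.82 : 0.63

43.72 : 100.00 : 88.39 : 37.74 : 7.82 : 0.63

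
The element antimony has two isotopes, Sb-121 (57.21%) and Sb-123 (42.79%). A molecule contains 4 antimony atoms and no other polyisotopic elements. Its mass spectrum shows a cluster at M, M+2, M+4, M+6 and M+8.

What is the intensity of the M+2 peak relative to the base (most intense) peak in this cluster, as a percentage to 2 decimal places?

89.13%

(0.5721 + 0.4279)^4 gives M 0.1071, M+2 0.3205, M+4 0.3596, M+6 0.1793, M+8 0.0335; the largest is M+4.
P(M+4) = C(4,2) × 0.5721^2 × 0.4279^2 = 6 × 0.32729841 × 0.18309841 = 0.359567 (base)
P(M+2) = C(4,1) × 0.5721^3 × 0.4279^1 = 4 × 0.18724742 × 0.4279 = 0.320493
Relative intensity = 0.320493 / 0.359567 × 100 = 89.13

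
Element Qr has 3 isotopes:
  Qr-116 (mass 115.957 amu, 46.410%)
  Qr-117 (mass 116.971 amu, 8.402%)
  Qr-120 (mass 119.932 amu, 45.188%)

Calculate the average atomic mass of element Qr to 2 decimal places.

Average mass = Σ (abundance × isotope mass) = 0.46410 × 115.957 + 0.08402 × 116.971 + 0.45188 × 119.932
= 53.8156 + 9.8279 + 54.1949 = 117.8384 amu

117.84 amu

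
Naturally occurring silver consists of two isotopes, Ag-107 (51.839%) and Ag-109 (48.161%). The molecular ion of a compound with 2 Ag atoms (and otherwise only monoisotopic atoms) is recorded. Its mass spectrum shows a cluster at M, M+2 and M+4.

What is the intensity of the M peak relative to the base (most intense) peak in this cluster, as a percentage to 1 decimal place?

53.8%

Term probabilities: M 0.2687, M+2 0.4993, M+4 0.2319. Base peak = M+2.
P(M+2) = C(2,1) × 0.51839^1 × 0.48161^1 = 2 × 0.51839 × 0.48161 = 0.499324 (base)
P(M) = C(2,0) × 0.51839^2 × 0.48161^0 = 1 × 0.26872819 × 1.0000 = 0.268728
Relative intensity = 0.268728 / 0.499324 × 100 = 53.8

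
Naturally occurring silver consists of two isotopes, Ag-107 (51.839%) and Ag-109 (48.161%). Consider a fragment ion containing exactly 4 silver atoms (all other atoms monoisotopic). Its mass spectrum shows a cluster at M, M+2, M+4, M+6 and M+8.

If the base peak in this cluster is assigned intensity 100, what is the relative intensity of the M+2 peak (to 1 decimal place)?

71.8

(0.51839 + 0.48161)^4 gives M 0.0722, M+2 0.2684, M+4 0.3740, M+6 0.2316, M+8 0.0538; the largest is M+4.
P(M+4) = C(4,2) × 0.51839^2 × 0.48161^2 = 6 × 0.26872819 × 0.23194819 = 0.373986 (base)
P(M+2) = C(4,1) × 0.51839^3 × 0.48161^1 = 4 × 0.13930601 × 0.48161 = 0.268365
Relative intensity = 0.268365 / 0.373986 × 100 = 71.8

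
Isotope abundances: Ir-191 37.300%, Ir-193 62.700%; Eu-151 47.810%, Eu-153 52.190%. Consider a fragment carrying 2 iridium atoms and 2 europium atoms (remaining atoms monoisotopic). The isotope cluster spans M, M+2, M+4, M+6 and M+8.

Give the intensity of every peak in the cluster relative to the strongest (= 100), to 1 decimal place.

Iridium pattern (n=2): 0.139129 : 0.467742 : 0.393129
Europium pattern (n=2): 0.22857961 : 0.49904078 : 0.27237961
Convolve the two distributions (both contribute in 2-u steps):
  M: 0.139129×0.22857961 = 0.031802
  M+2: 0.139129×0.49904078 + 0.467742×0.22857961 = 0.176347
  M+4: 0.139129×0.27237961 + 0.467742×0.49904078 + 0.393129×0.22857961 = 0.361180
  M+6: 0.467742×0.27237961 + 0.393129×0.49904078 = 0.323591
  M+8: 0.393129×0.27237961 = 0.107080
Scale to base peak (0.361180) = 100: 8.8 : 48.8 : 100.0 : 89.6 : 29.6

8.8 : 48.8 : 100.0 : 89.6 : 29.6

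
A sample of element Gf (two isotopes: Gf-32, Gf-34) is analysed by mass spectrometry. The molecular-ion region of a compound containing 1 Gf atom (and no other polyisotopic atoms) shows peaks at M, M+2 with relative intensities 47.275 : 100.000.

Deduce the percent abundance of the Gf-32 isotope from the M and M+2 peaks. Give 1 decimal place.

Let p = fractional abundance of Gf-32. I(M+2)/I(M) = [C(1,1)·p^0·(1−p)] / p^1 = 1·(1−p)/p = 100.000/47.275 = 2.1153
(1−p)/p = 2.1153/1 = 2.1153  ⇒  p = 1/(1 + 2.1153) = 0.3210
Gf-32: 32.1%, Gf-34: 67.9%.

32.1%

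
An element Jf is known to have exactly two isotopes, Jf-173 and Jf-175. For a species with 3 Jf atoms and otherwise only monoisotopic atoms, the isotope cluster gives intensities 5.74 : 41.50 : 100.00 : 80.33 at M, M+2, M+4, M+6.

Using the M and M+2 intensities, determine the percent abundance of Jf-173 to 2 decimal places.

29.33%

Write p for the Jf-173 fraction. I(M+2)/I(M) = [C(3,1)·p^2·(1−p)] / p^3 = 3·(1−p)/p = 41.50/5.74 = 7.2300
(1−p)/p = 7.2300/3 = 2.4100  ⇒  p = 1/(1 + 2.4100) = 0.2933
Jf-173: 29.33%, Jf-175: 70.67%.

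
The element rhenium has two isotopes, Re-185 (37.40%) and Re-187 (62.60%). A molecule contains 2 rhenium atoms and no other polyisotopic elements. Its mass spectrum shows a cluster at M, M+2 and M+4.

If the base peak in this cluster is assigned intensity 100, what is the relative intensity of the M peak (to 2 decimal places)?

29.87

(0.3740 + 0.6260)^2 gives M 0.1399, M+2 0.4682, M+4 0.3919; the largest is M+2.
P(M+2) = C(2,1) × 0.3740^1 × 0.6260^1 = 2 × 0.3740 × 0.6260 = 0.468248 (base)
P(M) = C(2,0) × 0.3740^2 × 0.6260^0 = 1 × 0.139876 × 1.0000 = 0.139876
Relative intensity = 0.139876 / 0.468248 × 100 = 29.87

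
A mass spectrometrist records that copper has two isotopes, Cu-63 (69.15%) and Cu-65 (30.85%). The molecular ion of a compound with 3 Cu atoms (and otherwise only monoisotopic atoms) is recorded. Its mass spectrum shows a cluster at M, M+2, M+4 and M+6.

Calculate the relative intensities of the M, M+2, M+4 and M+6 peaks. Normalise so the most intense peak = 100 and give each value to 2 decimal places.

Each Cu atom is independently Cu-63 (p = 0.6915) or Cu-65 (q = 0.3085); the cluster is the binomial expansion (p + q)^3.
P(M) = 0.6915^3 = 0.330656
P(M+2) = 3 × 0.6915^2 × 0.3085^1 = 0.442548
P(M+4) = 3 × 0.6915^1 × 0.3085^2 = 0.197435
P(M+6) = 0.3085^3 = 0.029361
The M+2 peak is largest (0.442548); scaling to 100 gives 74.72 : 100.00 : 44.61 : 6.63.

74.72 : 100.00 : 44.61 : 6.63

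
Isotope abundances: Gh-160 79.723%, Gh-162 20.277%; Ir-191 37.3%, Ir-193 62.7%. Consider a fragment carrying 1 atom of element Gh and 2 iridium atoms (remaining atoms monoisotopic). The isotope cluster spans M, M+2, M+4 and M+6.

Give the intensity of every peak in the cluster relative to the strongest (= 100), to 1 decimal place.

27.2 : 98.2 : 100.0 : 19.5

Element Gh pattern (n=1): 0.79723 : 0.20277
Iridium pattern (n=2): 0.139129 : 0.467742 : 0.393129
Convolve the two distributions (both contribute in 2-u steps):
  M: 0.79723×0.139129 = 0.110918
  M+2: 0.79723×0.467742 + 0.20277×0.139129 = 0.401109
  M+4: 0.79723×0.393129 + 0.20277×0.467742 = 0.408258
  M+6: 0.20277×0.393129 = 0.079715
Scale to base peak (0.408258) = 100: 27.2 : 98.2 : 100.0 : 19.5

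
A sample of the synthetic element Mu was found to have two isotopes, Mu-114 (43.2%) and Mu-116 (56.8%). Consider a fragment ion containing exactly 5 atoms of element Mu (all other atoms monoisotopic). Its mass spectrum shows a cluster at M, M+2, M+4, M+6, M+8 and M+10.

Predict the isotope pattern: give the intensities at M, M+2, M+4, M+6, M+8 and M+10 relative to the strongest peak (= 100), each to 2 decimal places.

4.40 : 28.92 : 76.06 : 100.00 : 65.74 : 17.29

Expanding (0.432 + 0.568)^5:
P(M) = 0.432^5 = 0.015046
P(M+2) = 5 × 0.432^4 × 0.568^1 = 0.098913
P(M+4) = 10 × 0.432^3 × 0.568^2 = 0.260105
P(M+6) = 10 × 0.432^2 × 0.568^3 = 0.341989
P(M+8) = 5 × 0.432^1 × 0.568^4 = 0.224826
P(M+10) = 0.568^5 = 0.059121
The M+6 peak is largest (0.341989); scaling to 100 gives 4.40 : 28.92 : 76.06 : 100.00 : 65.74 : 17.29.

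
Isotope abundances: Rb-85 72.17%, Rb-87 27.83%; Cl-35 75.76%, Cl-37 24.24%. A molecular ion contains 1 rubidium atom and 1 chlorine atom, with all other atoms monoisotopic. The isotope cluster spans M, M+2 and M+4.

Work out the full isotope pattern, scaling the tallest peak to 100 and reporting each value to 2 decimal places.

100.00 : 70.56 : 12.34

Rubidium pattern (n=1): 0.7217 : 0.2783
Chlorine pattern (n=1): 0.7576 : 0.2424
Convolve the two distributions (both contribute in 2-u steps):
  M: 0.7217×0.7576 = 0.546760
  M+2: 0.7217×0.2424 + 0.2783×0.7576 = 0.385780
  M+4: 0.2783×0.2424 = 0.067460
Scale to base peak (0.546760) = 100: 100.00 : 70.56 : 12.34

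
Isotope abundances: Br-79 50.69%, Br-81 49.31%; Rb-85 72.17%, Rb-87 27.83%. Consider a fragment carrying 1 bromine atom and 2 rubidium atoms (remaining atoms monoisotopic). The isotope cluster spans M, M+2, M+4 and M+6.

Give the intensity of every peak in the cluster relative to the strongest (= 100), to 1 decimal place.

57.3 : 100.0 : 51.5 : 8.3

Bromine pattern (n=1): 0.5069 : 0.4931
Rubidium pattern (n=2): 0.52085089 : 0.40169822 : 0.07745089
Convolve the two distributions (both contribute in 2-u steps):
  M: 0.5069×0.52085089 = 0.264019
  M+2: 0.5069×0.40169822 + 0.4931×0.52085089 = 0.460452
  M+4: 0.5069×0.07745089 + 0.4931×0.40169822 = 0.237337
  M+6: 0.4931×0.07745089 = 0.038191
Scale to base peak (0.460452) = 100: 57.3 : 100.0 : 51.5 : 8.3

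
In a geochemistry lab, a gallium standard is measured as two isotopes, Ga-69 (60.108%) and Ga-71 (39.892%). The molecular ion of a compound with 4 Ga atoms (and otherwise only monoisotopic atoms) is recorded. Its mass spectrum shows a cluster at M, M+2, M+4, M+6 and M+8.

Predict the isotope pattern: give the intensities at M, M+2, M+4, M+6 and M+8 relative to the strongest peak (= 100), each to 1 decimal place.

37.7 : 100.0 : 99.6 : 44.0 : 7.3

Expanding (0.60108 + 0.39892)^4:
P(M) = 0.60108^4 = 0.130536
P(M+2) = 4 × 0.60108^3 × 0.39892^1 = 0.346531
P(M+4) = 6 × 0.60108^2 × 0.39892^2 = 0.344975
P(M+6) = 4 × 0.60108^1 × 0.39892^3 = 0.152633
P(M+8) = 0.39892^4 = 0.025325
The M+2 peak is largest (0.346531); scaling to 100 gives 37.7 : 100.0 : 99.6 : 44.0 : 7.3.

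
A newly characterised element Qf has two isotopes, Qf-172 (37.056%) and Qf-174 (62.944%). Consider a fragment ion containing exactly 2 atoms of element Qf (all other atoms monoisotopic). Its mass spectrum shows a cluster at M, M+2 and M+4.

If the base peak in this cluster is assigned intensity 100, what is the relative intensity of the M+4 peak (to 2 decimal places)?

Term probabilities: M 0.1373, M+2 0.4665, M+4 0.3962. Base peak = M+2.
P(M+2) = C(2,1) × 0.37056^1 × 0.62944^1 = 2 × 0.37056 × 0.62944 = 0.466491 (base)
P(M+4) = C(2,2) × 0.37056^0 × 0.62944^2 = 1 × 1.0000 × 0.39619471 = 0.396195
Relative intensity = 0.396195 / 0.466491 × 100 = 84.93

84.93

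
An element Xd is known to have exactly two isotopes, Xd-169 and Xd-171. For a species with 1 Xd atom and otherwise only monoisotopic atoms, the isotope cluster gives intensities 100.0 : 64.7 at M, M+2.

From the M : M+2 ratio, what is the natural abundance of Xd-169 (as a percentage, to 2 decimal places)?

Write p for the Xd-169 fraction. I(M+2)/I(M) = [C(1,1)·p^0·(1−p)] / p^1 = 1·(1−p)/p = 64.7/100.0 = 0.6470
(1−p)/p = 0.6470/1 = 0.6470  ⇒  p = 1/(1 + 0.6470) = 0.6072
Xd-169: 60.72%, Xd-171: 39.28%.

60.72%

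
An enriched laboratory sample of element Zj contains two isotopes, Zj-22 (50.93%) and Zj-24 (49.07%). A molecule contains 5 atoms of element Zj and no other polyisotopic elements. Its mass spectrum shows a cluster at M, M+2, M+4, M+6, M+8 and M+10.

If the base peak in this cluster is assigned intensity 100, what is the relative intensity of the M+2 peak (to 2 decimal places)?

Term probabilities: M 0.0343, M+2 0.1651, M+4 0.3181, M+6 0.3065, M+8 0.1476, M+10 0.0284. Base peak = M+4.
P(M+4) = C(5,2) × 0.5093^3 × 0.4907^2 = 10 × 0.13210554 × 0.24078649 = 0.318092 (base)
P(M+2) = C(5,1) × 0.5093^4 × 0.4907^1 = 5 × 0.06728135 × 0.4907 = 0.165075
Relative intensity = 0.165075 / 0.318092 × 100 = 51.90

51.90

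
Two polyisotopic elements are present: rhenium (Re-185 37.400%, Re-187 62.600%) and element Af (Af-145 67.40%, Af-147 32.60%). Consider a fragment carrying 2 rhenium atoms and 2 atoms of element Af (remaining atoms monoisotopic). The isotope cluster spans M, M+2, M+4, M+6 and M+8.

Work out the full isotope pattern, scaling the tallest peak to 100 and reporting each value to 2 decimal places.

15.94 : 68.78 : 100.00 : 55.68 : 10.45

Rhenium pattern (n=2): 0.139876 : 0.468248 : 0.391876
Element Af pattern (n=2): 0.454276 : 0.439448 : 0.106276
Convolve the two distributions (both contribute in 2-u steps):
  M: 0.139876×0.454276 = 0.063542
  M+2: 0.139876×0.439448 + 0.468248×0.454276 = 0.274182
  M+4: 0.139876×0.106276 + 0.468248×0.439448 + 0.391876×0.454276 = 0.398656
  M+6: 0.468248×0.106276 + 0.391876×0.439448 = 0.221973
  M+8: 0.391876×0.106276 = 0.041647
Scale to base peak (0.398656) = 100: 15.94 : 68.78 : 100.00 : 55.68 : 10.45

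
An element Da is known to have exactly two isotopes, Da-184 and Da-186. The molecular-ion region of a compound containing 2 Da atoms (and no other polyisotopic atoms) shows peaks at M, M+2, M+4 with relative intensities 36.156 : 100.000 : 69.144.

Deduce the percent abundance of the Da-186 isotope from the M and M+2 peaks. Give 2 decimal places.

Let p = fractional abundance of Da-184. I(M+2)/I(M) = [C(2,1)·p^1·(1−p)] / p^2 = 2·(1−p)/p = 100.000/36.156 = 2.7658
(1−p)/p = 2.7658/2 = 1.3829  ⇒  p = 1/(1 + 1.3829) = 0.4197
Da-184: 41.97%, Da-186: 58.03%.

58.03%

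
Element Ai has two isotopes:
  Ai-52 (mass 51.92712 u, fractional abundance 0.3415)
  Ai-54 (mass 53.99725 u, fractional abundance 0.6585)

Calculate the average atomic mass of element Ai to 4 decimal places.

The abundance-weighted mean is 0.3415 × 51.92712 + 0.6585 × 53.99725
= 17.733111 + 35.557189 = 53.290300 u

53.2903 u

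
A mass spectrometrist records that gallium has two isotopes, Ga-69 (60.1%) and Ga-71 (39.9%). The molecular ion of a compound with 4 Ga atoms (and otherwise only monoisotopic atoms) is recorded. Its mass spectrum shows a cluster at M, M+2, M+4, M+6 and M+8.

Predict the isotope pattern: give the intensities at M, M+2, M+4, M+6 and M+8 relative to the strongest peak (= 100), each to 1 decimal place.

37.7 : 100.0 : 99.6 : 44.1 : 7.3

Each Ga atom is independently Ga-69 (p = 0.601) or Ga-71 (q = 0.399); the cluster is the binomial expansion (p + q)^4.
P(M) = 0.601^4 = 0.130466
P(M+2) = 4 × 0.601^3 × 0.399^1 = 0.346463
P(M+4) = 6 × 0.601^2 × 0.399^2 = 0.345021
P(M+6) = 4 × 0.601^1 × 0.399^3 = 0.152705
P(M+8) = 0.399^4 = 0.025345
The M+2 peak is largest (0.346463); scaling to 100 gives 37.7 : 100.0 : 99.6 : 44.1 : 7.3.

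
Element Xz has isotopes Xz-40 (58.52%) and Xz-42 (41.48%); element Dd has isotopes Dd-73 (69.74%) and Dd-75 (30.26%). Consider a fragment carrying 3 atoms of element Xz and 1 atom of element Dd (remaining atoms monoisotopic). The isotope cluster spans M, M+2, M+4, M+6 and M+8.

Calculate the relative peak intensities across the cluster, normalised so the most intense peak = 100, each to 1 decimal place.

39.1 : 100.0 : 94.9 : 39.5 : 6.0

Element Xz pattern (n=3): 0.20040703 : 0.42615603 : 0.30206685 : 0.07137009
Element Dd pattern (n=1): 0.6974 : 0.3026
Convolve the two distributions (both contribute in 2-u steps):
  M: 0.20040703×0.6974 = 0.139764
  M+2: 0.20040703×0.3026 + 0.42615603×0.6974 = 0.357844
  M+4: 0.42615603×0.3026 + 0.30206685×0.6974 = 0.339616
  M+6: 0.30206685×0.3026 + 0.07137009×0.6974 = 0.141179
  M+8: 0.07137009×0.3026 = 0.021597
Scale to base peak (0.357844) = 100: 39.1 : 100.0 : 94.9 : 39.5 : 6.0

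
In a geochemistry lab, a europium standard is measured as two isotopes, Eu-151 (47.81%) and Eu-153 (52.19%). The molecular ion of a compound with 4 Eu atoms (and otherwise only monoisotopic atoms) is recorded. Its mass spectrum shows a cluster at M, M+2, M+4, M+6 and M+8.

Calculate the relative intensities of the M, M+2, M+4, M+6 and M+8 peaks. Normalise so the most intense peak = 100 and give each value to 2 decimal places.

Expanding (0.4781 + 0.5219)^4:
P(M) = 0.4781^4 = 0.052249
P(M+2) = 4 × 0.4781^3 × 0.5219^1 = 0.228141
P(M+4) = 6 × 0.4781^2 × 0.5219^2 = 0.373563
P(M+6) = 4 × 0.4781^1 × 0.5219^3 = 0.271857
P(M+8) = 0.5219^4 = 0.074191
The M+4 peak is largest (0.373563); scaling to 100 gives 13.99 : 61.07 : 100.00 : 72.77 : 19.86.

13.99 : 61.07 : 100.00 : 72.77 : 19.86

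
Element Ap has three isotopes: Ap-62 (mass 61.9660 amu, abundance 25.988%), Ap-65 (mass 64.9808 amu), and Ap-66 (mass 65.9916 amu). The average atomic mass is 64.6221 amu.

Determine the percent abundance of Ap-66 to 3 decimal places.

The remaining 74.012% is split between Ap-65 (fraction x) and Ap-66 (fraction 0.74012 − x).
Substituting: 64.9808x + 65.9916(0.74012 − x) = 48.51837592
(64.9808 − 65.9916)x = -0.323327072  ⇒  x = 0.31987, y = 0.42025
Ap-65: 31.987%, Ap-66: 42.025%.

42.025%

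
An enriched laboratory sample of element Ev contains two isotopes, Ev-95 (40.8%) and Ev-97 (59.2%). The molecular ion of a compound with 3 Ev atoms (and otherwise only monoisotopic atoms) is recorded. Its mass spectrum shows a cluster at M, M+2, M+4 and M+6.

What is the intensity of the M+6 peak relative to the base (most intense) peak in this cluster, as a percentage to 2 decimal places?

Term probabilities: M 0.0679, M+2 0.2956, M+4 0.4290, M+6 0.2075. Base peak = M+4.
P(M+4) = C(3,2) × 0.408^1 × 0.592^2 = 3 × 0.4080 × 0.350464 = 0.428968 (base)
P(M+6) = C(3,3) × 0.408^0 × 0.592^3 = 1 × 1.0000 × 0.20747469 = 0.207475
Relative intensity = 0.207475 / 0.428968 × 100 = 48.37

48.37%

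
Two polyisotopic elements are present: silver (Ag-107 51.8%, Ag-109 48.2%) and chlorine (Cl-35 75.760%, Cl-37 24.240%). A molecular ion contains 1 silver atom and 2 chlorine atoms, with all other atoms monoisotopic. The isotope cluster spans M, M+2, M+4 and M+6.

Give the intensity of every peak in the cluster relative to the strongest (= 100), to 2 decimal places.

Silver pattern (n=1): 0.5180 : 0.4820
Chlorine pattern (n=2): 0.57395776 : 0.36728448 : 0.05875776
Convolve the two distributions (both contribute in 2-u steps):
  M: 0.5180×0.57395776 = 0.297310
  M+2: 0.5180×0.36728448 + 0.4820×0.57395776 = 0.466901
  M+4: 0.5180×0.05875776 + 0.4820×0.36728448 = 0.207468
  M+6: 0.4820×0.05875776 = 0.028321
Scale to base peak (0.466901) = 100: 63.68 : 100.00 : 44.44 : 6.07

63.68 : 100.00 : 44.44 : 6.07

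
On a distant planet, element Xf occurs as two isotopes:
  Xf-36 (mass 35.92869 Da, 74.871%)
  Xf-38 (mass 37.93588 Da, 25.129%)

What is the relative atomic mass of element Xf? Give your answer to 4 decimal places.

36.4331 Da

Average mass = Σ (abundance × isotope mass) = 0.74871 × 35.92869 + 0.25129 × 37.93588
= 26.900169 + 9.532907 = 36.433076 Da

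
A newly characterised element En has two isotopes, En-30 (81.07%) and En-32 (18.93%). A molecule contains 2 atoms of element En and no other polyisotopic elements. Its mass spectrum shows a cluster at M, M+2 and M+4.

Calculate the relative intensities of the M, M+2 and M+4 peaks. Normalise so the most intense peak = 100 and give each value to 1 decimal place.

100.0 : 46.7 : 5.5

Each En atom is independently En-30 (p = 0.8107) or En-32 (q = 0.1893); the cluster is the binomial expansion (p + q)^2.
P(M) = 0.8107^2 = 0.657234
P(M+2) = 2 × 0.8107^1 × 0.1893^1 = 0.306931
P(M+4) = 0.1893^2 = 0.035834
The M peak is largest (0.657234); scaling to 100 gives 100.0 : 46.7 : 5.5.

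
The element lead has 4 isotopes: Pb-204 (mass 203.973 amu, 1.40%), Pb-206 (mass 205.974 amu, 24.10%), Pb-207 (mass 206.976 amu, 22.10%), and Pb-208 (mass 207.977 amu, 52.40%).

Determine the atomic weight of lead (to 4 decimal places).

Ar = Σ fᵢ·mᵢ = 0.0140 × 203.973 + 0.2410 × 205.974 + 0.2210 × 206.976 + 0.5240 × 207.977
= 2.85562 + 49.63973 + 45.74170 + 108.97995 = 207.21700 amu

207.2170 amu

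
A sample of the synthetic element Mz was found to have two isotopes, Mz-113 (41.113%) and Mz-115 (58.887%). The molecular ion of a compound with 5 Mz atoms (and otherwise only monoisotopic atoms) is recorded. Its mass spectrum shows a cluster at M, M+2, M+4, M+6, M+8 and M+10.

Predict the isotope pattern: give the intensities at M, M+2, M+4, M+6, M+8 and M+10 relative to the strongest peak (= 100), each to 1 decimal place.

3.4 : 24.4 : 69.8 : 100.0 : 71.6 : 20.5

Each Mz atom is independently Mz-113 (p = 0.41113) or Mz-115 (q = 0.58887); the cluster is the binomial expansion (p + q)^5.
P(M) = 0.41113^5 = 0.011746
P(M+2) = 5 × 0.41113^4 × 0.58887^1 = 0.084121
P(M+4) = 10 × 0.41113^3 × 0.58887^2 = 0.240977
P(M+6) = 10 × 0.41113^2 × 0.58887^3 = 0.345157
P(M+8) = 5 × 0.41113^1 × 0.58887^4 = 0.247188
P(M+10) = 0.58887^5 = 0.070810
The M+6 peak is largest (0.345157); scaling to 100 gives 3.4 : 24.4 : 69.8 : 100.0 : 71.6 : 20.5.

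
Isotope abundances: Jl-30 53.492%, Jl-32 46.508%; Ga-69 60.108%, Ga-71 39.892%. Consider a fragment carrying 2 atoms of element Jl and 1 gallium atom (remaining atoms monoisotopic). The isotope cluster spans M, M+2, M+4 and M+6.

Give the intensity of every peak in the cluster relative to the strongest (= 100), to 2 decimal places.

Element Jl pattern (n=2): 0.28613941 : 0.49756119 : 0.21629941
Gallium pattern (n=1): 0.60108 : 0.39892
Convolve the two distributions (both contribute in 2-u steps):
  M: 0.28613941×0.60108 = 0.171993
  M+2: 0.28613941×0.39892 + 0.49756119×0.60108 = 0.413221
  M+4: 0.49756119×0.39892 + 0.21629941×0.60108 = 0.328500
  M+6: 0.21629941×0.39892 = 0.086286
Scale to base peak (0.413221) = 100: 41.62 : 100.00 : 79.50 : 20.88

41.62 : 100.00 : 79.50 : 20.88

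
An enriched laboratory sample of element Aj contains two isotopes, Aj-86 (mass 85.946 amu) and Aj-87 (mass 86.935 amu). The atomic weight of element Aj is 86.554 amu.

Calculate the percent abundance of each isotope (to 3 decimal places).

Aj-86: 38.524%, Aj-87: 61.476%

Writing the weighted mean with unknown fraction x of Aj-86:
85.946·x + 86.935·(1 − x) = 86.554
(85.946 − 86.935)·x = 86.554 − 86.935
x = -0.381 / -0.989 = 0.38524 → 38.524% Aj-86, 61.476% Aj-87.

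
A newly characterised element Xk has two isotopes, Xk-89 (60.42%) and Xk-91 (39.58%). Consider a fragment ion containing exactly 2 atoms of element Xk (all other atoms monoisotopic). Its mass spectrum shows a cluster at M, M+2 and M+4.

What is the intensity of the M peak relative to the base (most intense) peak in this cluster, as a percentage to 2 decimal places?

76.33%

(0.6042 + 0.3958)^2 gives M 0.3651, M+2 0.4783, M+4 0.1567; the largest is M+2.
P(M+2) = C(2,1) × 0.6042^1 × 0.3958^1 = 2 × 0.6042 × 0.3958 = 0.478285 (base)
P(M) = C(2,0) × 0.6042^2 × 0.3958^0 = 1 × 0.36505764 × 1.0000 = 0.365058
Relative intensity = 0.365058 / 0.478285 × 100 = 76.33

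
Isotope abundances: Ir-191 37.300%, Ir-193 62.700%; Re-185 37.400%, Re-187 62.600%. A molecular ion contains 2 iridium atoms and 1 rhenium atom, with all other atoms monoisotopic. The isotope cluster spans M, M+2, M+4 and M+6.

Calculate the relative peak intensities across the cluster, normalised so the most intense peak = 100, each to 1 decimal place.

Iridium pattern (n=2): 0.139129 : 0.467742 : 0.393129
Rhenium pattern (n=1): 0.3740 : 0.6260
Convolve the two distributions (both contribute in 2-u steps):
  M: 0.139129×0.3740 = 0.052034
  M+2: 0.139129×0.6260 + 0.467742×0.3740 = 0.262030
  M+4: 0.467742×0.6260 + 0.393129×0.3740 = 0.439837
  M+6: 0.393129×0.6260 = 0.246099
Scale to base peak (0.439837) = 100: 11.8 : 59.6 : 100.0 : 56.0

11.8 : 59.6 : 100.0 : 56.0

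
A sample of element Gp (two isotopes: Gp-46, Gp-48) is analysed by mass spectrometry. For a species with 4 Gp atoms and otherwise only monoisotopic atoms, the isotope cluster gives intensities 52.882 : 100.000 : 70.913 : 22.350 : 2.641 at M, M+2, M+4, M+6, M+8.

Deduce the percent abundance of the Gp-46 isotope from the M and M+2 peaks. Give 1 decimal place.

If p is the fraction of Gp that is Gp-46, then I(M+2)/I(M) = [C(4,1)·p^3·(1−p)] / p^4 = 4·(1−p)/p = 100.000/52.882 = 1.8910
(1−p)/p = 1.8910/4 = 0.4728  ⇒  p = 1/(1 + 0.4728) = 0.6790
Gp-46: 67.9%, Gp-48: 32.1%.

67.9%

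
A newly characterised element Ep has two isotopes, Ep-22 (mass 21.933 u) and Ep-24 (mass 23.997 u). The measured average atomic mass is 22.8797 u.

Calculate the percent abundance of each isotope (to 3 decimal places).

With x = fraction of Ep-22 (so Ep-24 is 1 − x):
21.933·x + 23.997·(1 − x) = 22.8797
(21.933 − 23.997)·x = 22.8797 − 23.997
x = -1.1173 / -2.064 = 0.54133 → 54.133% Ep-22, 45.867% Ep-24.

Ep-22: 54.133%, Ep-24: 45.867%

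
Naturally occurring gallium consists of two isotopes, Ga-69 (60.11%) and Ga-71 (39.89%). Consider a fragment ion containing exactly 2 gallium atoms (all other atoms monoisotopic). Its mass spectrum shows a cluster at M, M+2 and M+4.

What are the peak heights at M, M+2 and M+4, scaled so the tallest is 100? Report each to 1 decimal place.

Expanding (0.6011 + 0.3989)^2:
P(M) = 0.6011^2 = 0.361321
P(M+2) = 2 × 0.6011^1 × 0.3989^1 = 0.479558
P(M+4) = 0.3989^2 = 0.159121
The M+2 peak is largest (0.479558); scaling to 100 gives 75.3 : 100.0 : 33.2.

75.3 : 100.0 : 33.2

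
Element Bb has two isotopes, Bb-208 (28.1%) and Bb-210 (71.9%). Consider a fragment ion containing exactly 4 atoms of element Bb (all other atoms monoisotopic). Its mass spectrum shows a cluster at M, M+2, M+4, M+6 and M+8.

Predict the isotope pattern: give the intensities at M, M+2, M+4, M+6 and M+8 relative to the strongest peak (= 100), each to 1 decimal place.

The 4 Bb atoms are independent, so intensities follow the terms of (0.281 + 0.719)^4.
P(M) = 0.281^4 = 0.006235
P(M+2) = 4 × 0.281^3 × 0.719^1 = 0.063813
P(M+4) = 6 × 0.281^2 × 0.719^2 = 0.244919
P(M+6) = 4 × 0.281^1 × 0.719^3 = 0.417785
P(M+8) = 0.719^4 = 0.267249
The M+6 peak is largest (0.417785); scaling to 100 gives 1.5 : 15.3 : 58.6 : 100.0 : 64.0.

1.5 : 15.3 : 58.6 : 100.0 : 64.0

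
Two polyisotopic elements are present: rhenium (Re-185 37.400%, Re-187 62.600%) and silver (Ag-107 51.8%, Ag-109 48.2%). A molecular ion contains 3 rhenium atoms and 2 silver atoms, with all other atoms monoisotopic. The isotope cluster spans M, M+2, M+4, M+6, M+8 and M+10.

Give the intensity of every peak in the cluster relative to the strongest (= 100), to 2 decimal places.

4.05 : 27.89 : 75.43 : 100.00 : 64.85 : 16.45

Rhenium pattern (n=3): 0.05231362 : 0.26268713 : 0.43968487 : 0.24531438
Silver pattern (n=2): 0.268324 : 0.499352 : 0.232324
Convolve the two distributions (both contribute in 2-u steps):
  M: 0.05231362×0.268324 = 0.014037
  M+2: 0.05231362×0.499352 + 0.26268713×0.268324 = 0.096608
  M+4: 0.05231362×0.232324 + 0.26268713×0.499352 + 0.43968487×0.268324 = 0.261305
  M+6: 0.26268713×0.232324 + 0.43968487×0.499352 + 0.24531438×0.268324 = 0.346410
  M+8: 0.43968487×0.232324 + 0.24531438×0.499352 = 0.224648
  M+10: 0.24531438×0.232324 = 0.056992
Scale to base peak (0.346410) = 100: 4.05 : 27.89 : 75.43 : 100.00 : 64.85 : 16.45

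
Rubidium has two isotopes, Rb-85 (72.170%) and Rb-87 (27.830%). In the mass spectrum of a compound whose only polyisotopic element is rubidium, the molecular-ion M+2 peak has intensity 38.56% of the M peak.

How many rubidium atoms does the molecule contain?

1

For n independent Rb atoms, I(M+2)/I(M) = n · (abundance Rb-87) / (abundance Rb-85) = n · 0.27830/0.72170.
n = 0.3856 × 0.72170/0.27830 = 1.00 ≈ 1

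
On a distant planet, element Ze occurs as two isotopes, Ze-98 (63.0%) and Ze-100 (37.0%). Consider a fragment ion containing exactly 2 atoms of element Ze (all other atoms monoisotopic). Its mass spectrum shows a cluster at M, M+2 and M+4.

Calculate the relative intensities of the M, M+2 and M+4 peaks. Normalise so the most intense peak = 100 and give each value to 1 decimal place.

The 2 Ze atoms are independent, so intensities follow the terms of (0.630 + 0.370)^2.
P(M) = 0.630^2 = 0.396900
P(M+2) = 2 × 0.630^1 × 0.370^1 = 0.466200
P(M+4) = 0.370^2 = 0.136900
The M+2 peak is largest (0.466200); scaling to 100 gives 85.1 : 100.0 : 29.4.

85.1 : 100.0 : 29.4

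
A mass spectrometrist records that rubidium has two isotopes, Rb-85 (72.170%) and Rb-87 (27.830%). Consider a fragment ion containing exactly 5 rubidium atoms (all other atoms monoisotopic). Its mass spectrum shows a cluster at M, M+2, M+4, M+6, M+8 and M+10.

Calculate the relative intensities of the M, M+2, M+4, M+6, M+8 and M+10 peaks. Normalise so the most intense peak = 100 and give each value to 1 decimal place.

Expanding (0.72170 + 0.27830)^5:
P(M) = 0.72170^5 = 0.195787
P(M+2) = 5 × 0.72170^4 × 0.27830^1 = 0.377494
P(M+4) = 10 × 0.72170^3 × 0.27830^2 = 0.291136
P(M+6) = 10 × 0.72170^2 × 0.27830^3 = 0.112267
P(M+8) = 5 × 0.72170^1 × 0.27830^4 = 0.021646
P(M+10) = 0.27830^5 = 0.001669
The M+2 peak is largest (0.377494); scaling to 100 gives 51.9 : 100.0 : 77.1 : 29.7 : 5.7 : 0.4.

51.9 : 100.0 : 77.1 : 29.7 : 5.7 : 0.4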